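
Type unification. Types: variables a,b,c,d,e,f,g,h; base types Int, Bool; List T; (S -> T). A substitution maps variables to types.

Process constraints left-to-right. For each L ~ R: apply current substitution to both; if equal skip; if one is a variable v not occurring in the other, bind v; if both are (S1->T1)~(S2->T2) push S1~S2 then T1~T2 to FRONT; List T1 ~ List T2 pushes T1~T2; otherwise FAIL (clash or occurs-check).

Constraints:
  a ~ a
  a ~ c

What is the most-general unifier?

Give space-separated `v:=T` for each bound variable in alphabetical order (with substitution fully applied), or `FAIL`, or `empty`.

Answer: a:=c

Derivation:
step 1: unify a ~ a  [subst: {-} | 1 pending]
  -> identical, skip
step 2: unify a ~ c  [subst: {-} | 0 pending]
  bind a := c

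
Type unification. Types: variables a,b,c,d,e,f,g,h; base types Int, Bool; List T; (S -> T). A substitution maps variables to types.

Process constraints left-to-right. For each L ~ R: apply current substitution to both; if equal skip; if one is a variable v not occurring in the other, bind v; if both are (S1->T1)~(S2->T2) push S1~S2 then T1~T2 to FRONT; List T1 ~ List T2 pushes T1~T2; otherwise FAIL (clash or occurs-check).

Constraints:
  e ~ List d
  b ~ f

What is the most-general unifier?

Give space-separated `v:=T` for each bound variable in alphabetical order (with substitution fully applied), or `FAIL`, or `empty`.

Answer: b:=f e:=List d

Derivation:
step 1: unify e ~ List d  [subst: {-} | 1 pending]
  bind e := List d
step 2: unify b ~ f  [subst: {e:=List d} | 0 pending]
  bind b := f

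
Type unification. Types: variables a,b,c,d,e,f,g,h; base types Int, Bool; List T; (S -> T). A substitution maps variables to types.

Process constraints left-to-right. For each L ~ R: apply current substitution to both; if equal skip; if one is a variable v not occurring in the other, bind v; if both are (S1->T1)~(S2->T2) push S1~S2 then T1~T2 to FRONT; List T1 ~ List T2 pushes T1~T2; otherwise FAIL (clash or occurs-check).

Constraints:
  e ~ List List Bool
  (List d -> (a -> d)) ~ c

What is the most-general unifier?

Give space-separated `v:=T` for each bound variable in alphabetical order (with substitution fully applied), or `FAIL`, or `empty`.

step 1: unify e ~ List List Bool  [subst: {-} | 1 pending]
  bind e := List List Bool
step 2: unify (List d -> (a -> d)) ~ c  [subst: {e:=List List Bool} | 0 pending]
  bind c := (List d -> (a -> d))

Answer: c:=(List d -> (a -> d)) e:=List List Bool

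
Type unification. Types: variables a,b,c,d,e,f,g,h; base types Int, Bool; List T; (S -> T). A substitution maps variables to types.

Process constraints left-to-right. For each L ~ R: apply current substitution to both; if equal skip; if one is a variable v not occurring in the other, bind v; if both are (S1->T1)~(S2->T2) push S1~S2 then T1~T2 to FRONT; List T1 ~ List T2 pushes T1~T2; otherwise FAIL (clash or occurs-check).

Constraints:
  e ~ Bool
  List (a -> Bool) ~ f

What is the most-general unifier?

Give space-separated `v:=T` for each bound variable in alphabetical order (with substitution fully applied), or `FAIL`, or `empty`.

Answer: e:=Bool f:=List (a -> Bool)

Derivation:
step 1: unify e ~ Bool  [subst: {-} | 1 pending]
  bind e := Bool
step 2: unify List (a -> Bool) ~ f  [subst: {e:=Bool} | 0 pending]
  bind f := List (a -> Bool)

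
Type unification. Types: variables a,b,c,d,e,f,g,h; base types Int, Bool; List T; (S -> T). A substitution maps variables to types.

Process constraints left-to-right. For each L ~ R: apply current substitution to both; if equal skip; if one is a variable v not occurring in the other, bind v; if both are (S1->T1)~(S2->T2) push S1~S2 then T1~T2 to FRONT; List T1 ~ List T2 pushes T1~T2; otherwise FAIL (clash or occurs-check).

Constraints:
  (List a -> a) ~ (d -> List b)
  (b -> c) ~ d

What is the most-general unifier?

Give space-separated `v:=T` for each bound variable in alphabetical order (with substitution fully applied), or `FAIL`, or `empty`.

step 1: unify (List a -> a) ~ (d -> List b)  [subst: {-} | 1 pending]
  -> decompose arrow: push List a~d, a~List b
step 2: unify List a ~ d  [subst: {-} | 2 pending]
  bind d := List a
step 3: unify a ~ List b  [subst: {d:=List a} | 1 pending]
  bind a := List b
step 4: unify (b -> c) ~ List List b  [subst: {d:=List a, a:=List b} | 0 pending]
  clash: (b -> c) vs List List b

Answer: FAIL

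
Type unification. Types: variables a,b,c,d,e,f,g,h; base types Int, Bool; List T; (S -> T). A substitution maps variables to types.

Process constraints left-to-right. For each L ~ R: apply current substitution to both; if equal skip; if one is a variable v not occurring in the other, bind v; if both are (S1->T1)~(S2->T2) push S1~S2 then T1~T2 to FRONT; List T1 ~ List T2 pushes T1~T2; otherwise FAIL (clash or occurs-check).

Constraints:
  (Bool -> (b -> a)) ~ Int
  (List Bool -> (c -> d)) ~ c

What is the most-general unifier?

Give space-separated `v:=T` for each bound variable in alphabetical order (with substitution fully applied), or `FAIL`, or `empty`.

step 1: unify (Bool -> (b -> a)) ~ Int  [subst: {-} | 1 pending]
  clash: (Bool -> (b -> a)) vs Int

Answer: FAIL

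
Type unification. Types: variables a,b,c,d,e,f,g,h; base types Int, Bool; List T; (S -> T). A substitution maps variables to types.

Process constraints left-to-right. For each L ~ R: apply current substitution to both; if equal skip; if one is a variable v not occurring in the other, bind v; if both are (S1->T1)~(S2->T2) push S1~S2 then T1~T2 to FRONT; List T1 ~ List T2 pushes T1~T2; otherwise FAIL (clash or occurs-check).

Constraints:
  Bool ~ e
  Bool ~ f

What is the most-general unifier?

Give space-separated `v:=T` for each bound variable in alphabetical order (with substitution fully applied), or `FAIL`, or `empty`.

Answer: e:=Bool f:=Bool

Derivation:
step 1: unify Bool ~ e  [subst: {-} | 1 pending]
  bind e := Bool
step 2: unify Bool ~ f  [subst: {e:=Bool} | 0 pending]
  bind f := Bool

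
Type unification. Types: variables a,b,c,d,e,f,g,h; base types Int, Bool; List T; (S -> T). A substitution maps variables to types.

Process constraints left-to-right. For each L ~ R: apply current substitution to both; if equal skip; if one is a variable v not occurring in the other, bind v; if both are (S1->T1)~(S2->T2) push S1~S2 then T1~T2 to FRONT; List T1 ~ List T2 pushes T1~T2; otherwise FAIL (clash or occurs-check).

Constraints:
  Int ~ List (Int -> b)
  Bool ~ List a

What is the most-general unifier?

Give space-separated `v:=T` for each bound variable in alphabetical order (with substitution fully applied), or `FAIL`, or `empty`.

Answer: FAIL

Derivation:
step 1: unify Int ~ List (Int -> b)  [subst: {-} | 1 pending]
  clash: Int vs List (Int -> b)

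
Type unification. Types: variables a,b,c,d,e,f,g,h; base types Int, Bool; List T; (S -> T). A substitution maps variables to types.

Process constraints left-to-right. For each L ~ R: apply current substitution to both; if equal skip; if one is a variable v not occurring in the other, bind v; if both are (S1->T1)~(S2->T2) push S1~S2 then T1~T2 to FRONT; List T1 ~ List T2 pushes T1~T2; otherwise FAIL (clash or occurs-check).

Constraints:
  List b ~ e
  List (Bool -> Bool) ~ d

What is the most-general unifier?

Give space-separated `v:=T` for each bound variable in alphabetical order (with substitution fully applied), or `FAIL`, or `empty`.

Answer: d:=List (Bool -> Bool) e:=List b

Derivation:
step 1: unify List b ~ e  [subst: {-} | 1 pending]
  bind e := List b
step 2: unify List (Bool -> Bool) ~ d  [subst: {e:=List b} | 0 pending]
  bind d := List (Bool -> Bool)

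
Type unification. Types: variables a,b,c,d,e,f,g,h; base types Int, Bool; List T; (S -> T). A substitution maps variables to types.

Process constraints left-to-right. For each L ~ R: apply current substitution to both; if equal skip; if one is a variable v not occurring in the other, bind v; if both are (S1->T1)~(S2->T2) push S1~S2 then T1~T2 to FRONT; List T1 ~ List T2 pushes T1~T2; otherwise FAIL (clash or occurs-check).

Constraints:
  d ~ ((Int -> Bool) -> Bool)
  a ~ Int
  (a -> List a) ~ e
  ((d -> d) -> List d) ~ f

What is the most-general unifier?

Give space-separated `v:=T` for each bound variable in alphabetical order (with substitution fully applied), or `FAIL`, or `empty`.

step 1: unify d ~ ((Int -> Bool) -> Bool)  [subst: {-} | 3 pending]
  bind d := ((Int -> Bool) -> Bool)
step 2: unify a ~ Int  [subst: {d:=((Int -> Bool) -> Bool)} | 2 pending]
  bind a := Int
step 3: unify (Int -> List Int) ~ e  [subst: {d:=((Int -> Bool) -> Bool), a:=Int} | 1 pending]
  bind e := (Int -> List Int)
step 4: unify ((((Int -> Bool) -> Bool) -> ((Int -> Bool) -> Bool)) -> List ((Int -> Bool) -> Bool)) ~ f  [subst: {d:=((Int -> Bool) -> Bool), a:=Int, e:=(Int -> List Int)} | 0 pending]
  bind f := ((((Int -> Bool) -> Bool) -> ((Int -> Bool) -> Bool)) -> List ((Int -> Bool) -> Bool))

Answer: a:=Int d:=((Int -> Bool) -> Bool) e:=(Int -> List Int) f:=((((Int -> Bool) -> Bool) -> ((Int -> Bool) -> Bool)) -> List ((Int -> Bool) -> Bool))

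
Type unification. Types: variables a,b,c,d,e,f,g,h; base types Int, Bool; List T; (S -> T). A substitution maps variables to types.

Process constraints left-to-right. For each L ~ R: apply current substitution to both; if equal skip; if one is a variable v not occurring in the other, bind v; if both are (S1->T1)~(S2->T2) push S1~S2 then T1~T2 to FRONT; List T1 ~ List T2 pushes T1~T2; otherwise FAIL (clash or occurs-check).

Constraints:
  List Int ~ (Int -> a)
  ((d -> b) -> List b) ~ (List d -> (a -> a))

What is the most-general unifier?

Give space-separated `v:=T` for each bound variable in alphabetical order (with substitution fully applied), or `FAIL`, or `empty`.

Answer: FAIL

Derivation:
step 1: unify List Int ~ (Int -> a)  [subst: {-} | 1 pending]
  clash: List Int vs (Int -> a)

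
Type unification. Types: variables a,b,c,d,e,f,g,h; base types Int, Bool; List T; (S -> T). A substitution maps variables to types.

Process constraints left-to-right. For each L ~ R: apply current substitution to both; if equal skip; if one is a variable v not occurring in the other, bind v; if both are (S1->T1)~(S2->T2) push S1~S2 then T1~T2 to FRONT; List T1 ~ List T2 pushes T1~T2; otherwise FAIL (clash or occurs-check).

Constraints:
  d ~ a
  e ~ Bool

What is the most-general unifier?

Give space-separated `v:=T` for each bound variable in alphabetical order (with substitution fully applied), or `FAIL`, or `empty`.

Answer: d:=a e:=Bool

Derivation:
step 1: unify d ~ a  [subst: {-} | 1 pending]
  bind d := a
step 2: unify e ~ Bool  [subst: {d:=a} | 0 pending]
  bind e := Bool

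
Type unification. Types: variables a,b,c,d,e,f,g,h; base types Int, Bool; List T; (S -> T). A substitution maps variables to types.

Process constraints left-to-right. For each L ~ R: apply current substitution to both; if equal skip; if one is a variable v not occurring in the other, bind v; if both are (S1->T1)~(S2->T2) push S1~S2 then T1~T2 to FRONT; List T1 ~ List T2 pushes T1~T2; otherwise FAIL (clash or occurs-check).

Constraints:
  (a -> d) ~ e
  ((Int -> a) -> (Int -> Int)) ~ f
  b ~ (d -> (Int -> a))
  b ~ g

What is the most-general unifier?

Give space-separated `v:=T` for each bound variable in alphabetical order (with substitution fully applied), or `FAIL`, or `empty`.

Answer: b:=(d -> (Int -> a)) e:=(a -> d) f:=((Int -> a) -> (Int -> Int)) g:=(d -> (Int -> a))

Derivation:
step 1: unify (a -> d) ~ e  [subst: {-} | 3 pending]
  bind e := (a -> d)
step 2: unify ((Int -> a) -> (Int -> Int)) ~ f  [subst: {e:=(a -> d)} | 2 pending]
  bind f := ((Int -> a) -> (Int -> Int))
step 3: unify b ~ (d -> (Int -> a))  [subst: {e:=(a -> d), f:=((Int -> a) -> (Int -> Int))} | 1 pending]
  bind b := (d -> (Int -> a))
step 4: unify (d -> (Int -> a)) ~ g  [subst: {e:=(a -> d), f:=((Int -> a) -> (Int -> Int)), b:=(d -> (Int -> a))} | 0 pending]
  bind g := (d -> (Int -> a))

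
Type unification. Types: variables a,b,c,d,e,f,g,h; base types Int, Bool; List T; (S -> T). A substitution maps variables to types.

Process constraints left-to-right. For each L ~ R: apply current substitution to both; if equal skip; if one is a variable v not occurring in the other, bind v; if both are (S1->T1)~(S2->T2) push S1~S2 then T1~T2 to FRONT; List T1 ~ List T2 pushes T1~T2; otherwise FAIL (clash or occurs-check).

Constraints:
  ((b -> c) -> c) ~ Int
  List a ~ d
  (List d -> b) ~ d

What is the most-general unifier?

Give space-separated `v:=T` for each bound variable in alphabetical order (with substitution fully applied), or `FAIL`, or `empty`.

step 1: unify ((b -> c) -> c) ~ Int  [subst: {-} | 2 pending]
  clash: ((b -> c) -> c) vs Int

Answer: FAIL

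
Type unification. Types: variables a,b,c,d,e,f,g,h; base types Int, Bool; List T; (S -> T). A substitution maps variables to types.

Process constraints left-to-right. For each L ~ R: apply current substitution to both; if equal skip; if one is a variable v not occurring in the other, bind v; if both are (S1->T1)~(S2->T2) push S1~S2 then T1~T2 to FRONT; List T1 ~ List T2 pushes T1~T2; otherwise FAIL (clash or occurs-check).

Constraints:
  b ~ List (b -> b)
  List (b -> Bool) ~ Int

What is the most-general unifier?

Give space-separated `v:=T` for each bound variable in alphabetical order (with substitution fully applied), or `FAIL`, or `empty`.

step 1: unify b ~ List (b -> b)  [subst: {-} | 1 pending]
  occurs-check fail: b in List (b -> b)

Answer: FAIL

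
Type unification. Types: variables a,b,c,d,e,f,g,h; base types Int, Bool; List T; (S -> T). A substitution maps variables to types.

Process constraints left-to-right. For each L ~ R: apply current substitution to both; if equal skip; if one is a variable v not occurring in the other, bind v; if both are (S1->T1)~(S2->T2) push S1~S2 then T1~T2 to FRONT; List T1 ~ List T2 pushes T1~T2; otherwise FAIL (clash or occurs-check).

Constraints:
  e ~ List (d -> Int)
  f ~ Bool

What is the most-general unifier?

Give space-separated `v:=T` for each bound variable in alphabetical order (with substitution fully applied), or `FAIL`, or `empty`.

Answer: e:=List (d -> Int) f:=Bool

Derivation:
step 1: unify e ~ List (d -> Int)  [subst: {-} | 1 pending]
  bind e := List (d -> Int)
step 2: unify f ~ Bool  [subst: {e:=List (d -> Int)} | 0 pending]
  bind f := Bool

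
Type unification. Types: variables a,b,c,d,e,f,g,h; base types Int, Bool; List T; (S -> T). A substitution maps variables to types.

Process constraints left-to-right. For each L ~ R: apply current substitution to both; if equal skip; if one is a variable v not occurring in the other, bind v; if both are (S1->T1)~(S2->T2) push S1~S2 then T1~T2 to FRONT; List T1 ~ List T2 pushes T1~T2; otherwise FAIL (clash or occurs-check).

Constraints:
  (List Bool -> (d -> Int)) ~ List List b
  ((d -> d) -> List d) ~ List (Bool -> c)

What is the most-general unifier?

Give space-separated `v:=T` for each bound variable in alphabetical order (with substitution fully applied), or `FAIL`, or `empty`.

Answer: FAIL

Derivation:
step 1: unify (List Bool -> (d -> Int)) ~ List List b  [subst: {-} | 1 pending]
  clash: (List Bool -> (d -> Int)) vs List List b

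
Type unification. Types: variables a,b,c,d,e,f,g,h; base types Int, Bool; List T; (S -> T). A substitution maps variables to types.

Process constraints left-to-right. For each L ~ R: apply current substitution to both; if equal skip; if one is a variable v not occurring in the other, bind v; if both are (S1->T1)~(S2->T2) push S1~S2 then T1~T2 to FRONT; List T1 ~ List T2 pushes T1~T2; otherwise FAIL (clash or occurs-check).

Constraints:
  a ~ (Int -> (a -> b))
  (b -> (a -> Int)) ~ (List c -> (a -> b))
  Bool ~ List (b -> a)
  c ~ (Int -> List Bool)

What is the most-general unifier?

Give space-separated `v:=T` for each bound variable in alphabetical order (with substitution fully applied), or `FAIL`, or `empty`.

step 1: unify a ~ (Int -> (a -> b))  [subst: {-} | 3 pending]
  occurs-check fail: a in (Int -> (a -> b))

Answer: FAIL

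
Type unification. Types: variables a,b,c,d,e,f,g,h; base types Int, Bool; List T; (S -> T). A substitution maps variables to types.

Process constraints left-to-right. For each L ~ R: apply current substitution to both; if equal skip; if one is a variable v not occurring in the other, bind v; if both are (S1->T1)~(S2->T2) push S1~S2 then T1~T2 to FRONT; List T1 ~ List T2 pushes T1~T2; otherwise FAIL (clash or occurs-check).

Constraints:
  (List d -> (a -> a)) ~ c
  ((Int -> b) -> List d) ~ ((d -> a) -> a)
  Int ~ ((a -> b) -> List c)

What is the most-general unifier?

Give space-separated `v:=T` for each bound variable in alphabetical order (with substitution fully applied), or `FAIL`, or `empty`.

Answer: FAIL

Derivation:
step 1: unify (List d -> (a -> a)) ~ c  [subst: {-} | 2 pending]
  bind c := (List d -> (a -> a))
step 2: unify ((Int -> b) -> List d) ~ ((d -> a) -> a)  [subst: {c:=(List d -> (a -> a))} | 1 pending]
  -> decompose arrow: push (Int -> b)~(d -> a), List d~a
step 3: unify (Int -> b) ~ (d -> a)  [subst: {c:=(List d -> (a -> a))} | 2 pending]
  -> decompose arrow: push Int~d, b~a
step 4: unify Int ~ d  [subst: {c:=(List d -> (a -> a))} | 3 pending]
  bind d := Int
step 5: unify b ~ a  [subst: {c:=(List d -> (a -> a)), d:=Int} | 2 pending]
  bind b := a
step 6: unify List Int ~ a  [subst: {c:=(List d -> (a -> a)), d:=Int, b:=a} | 1 pending]
  bind a := List Int
step 7: unify Int ~ ((List Int -> List Int) -> List (List Int -> (List Int -> List Int)))  [subst: {c:=(List d -> (a -> a)), d:=Int, b:=a, a:=List Int} | 0 pending]
  clash: Int vs ((List Int -> List Int) -> List (List Int -> (List Int -> List Int)))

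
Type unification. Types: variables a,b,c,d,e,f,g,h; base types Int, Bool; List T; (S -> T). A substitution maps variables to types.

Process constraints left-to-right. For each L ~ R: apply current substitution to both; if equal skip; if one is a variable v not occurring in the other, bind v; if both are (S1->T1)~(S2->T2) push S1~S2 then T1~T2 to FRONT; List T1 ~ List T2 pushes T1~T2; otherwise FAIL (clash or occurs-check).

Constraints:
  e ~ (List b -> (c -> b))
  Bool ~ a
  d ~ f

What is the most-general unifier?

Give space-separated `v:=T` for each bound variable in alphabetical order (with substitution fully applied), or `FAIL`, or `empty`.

step 1: unify e ~ (List b -> (c -> b))  [subst: {-} | 2 pending]
  bind e := (List b -> (c -> b))
step 2: unify Bool ~ a  [subst: {e:=(List b -> (c -> b))} | 1 pending]
  bind a := Bool
step 3: unify d ~ f  [subst: {e:=(List b -> (c -> b)), a:=Bool} | 0 pending]
  bind d := f

Answer: a:=Bool d:=f e:=(List b -> (c -> b))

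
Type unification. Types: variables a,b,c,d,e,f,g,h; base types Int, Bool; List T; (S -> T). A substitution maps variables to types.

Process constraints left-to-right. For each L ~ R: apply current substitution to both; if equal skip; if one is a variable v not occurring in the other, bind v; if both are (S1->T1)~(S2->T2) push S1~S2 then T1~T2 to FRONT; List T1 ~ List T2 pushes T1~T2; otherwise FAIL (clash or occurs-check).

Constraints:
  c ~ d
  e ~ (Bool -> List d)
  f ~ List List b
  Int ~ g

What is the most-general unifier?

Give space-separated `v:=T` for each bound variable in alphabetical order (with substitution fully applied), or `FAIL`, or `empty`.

step 1: unify c ~ d  [subst: {-} | 3 pending]
  bind c := d
step 2: unify e ~ (Bool -> List d)  [subst: {c:=d} | 2 pending]
  bind e := (Bool -> List d)
step 3: unify f ~ List List b  [subst: {c:=d, e:=(Bool -> List d)} | 1 pending]
  bind f := List List b
step 4: unify Int ~ g  [subst: {c:=d, e:=(Bool -> List d), f:=List List b} | 0 pending]
  bind g := Int

Answer: c:=d e:=(Bool -> List d) f:=List List b g:=Int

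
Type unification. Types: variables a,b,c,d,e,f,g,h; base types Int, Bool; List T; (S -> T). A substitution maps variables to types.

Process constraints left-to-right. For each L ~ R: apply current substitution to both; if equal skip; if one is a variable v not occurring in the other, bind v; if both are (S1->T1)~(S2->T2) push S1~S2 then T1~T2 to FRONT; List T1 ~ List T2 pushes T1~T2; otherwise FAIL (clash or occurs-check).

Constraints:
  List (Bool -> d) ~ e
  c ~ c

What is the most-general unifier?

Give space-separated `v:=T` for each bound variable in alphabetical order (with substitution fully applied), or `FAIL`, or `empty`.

Answer: e:=List (Bool -> d)

Derivation:
step 1: unify List (Bool -> d) ~ e  [subst: {-} | 1 pending]
  bind e := List (Bool -> d)
step 2: unify c ~ c  [subst: {e:=List (Bool -> d)} | 0 pending]
  -> identical, skip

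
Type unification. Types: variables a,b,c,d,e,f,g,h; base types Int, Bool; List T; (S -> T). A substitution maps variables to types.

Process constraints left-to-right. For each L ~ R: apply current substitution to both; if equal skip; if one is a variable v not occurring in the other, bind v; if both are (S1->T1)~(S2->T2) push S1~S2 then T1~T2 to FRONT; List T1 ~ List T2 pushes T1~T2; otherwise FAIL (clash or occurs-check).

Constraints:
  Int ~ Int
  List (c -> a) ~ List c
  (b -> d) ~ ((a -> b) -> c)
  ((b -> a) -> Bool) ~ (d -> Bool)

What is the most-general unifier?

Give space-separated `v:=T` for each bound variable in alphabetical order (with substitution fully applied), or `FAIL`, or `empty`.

Answer: FAIL

Derivation:
step 1: unify Int ~ Int  [subst: {-} | 3 pending]
  -> identical, skip
step 2: unify List (c -> a) ~ List c  [subst: {-} | 2 pending]
  -> decompose List: push (c -> a)~c
step 3: unify (c -> a) ~ c  [subst: {-} | 2 pending]
  occurs-check fail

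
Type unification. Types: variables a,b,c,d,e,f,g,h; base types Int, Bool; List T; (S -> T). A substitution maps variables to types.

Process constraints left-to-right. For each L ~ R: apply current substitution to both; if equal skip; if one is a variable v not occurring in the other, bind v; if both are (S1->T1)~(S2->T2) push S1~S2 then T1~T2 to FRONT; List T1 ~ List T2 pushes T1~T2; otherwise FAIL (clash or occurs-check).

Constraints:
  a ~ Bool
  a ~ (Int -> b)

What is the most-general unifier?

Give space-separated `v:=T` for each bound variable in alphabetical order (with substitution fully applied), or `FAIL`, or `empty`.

step 1: unify a ~ Bool  [subst: {-} | 1 pending]
  bind a := Bool
step 2: unify Bool ~ (Int -> b)  [subst: {a:=Bool} | 0 pending]
  clash: Bool vs (Int -> b)

Answer: FAIL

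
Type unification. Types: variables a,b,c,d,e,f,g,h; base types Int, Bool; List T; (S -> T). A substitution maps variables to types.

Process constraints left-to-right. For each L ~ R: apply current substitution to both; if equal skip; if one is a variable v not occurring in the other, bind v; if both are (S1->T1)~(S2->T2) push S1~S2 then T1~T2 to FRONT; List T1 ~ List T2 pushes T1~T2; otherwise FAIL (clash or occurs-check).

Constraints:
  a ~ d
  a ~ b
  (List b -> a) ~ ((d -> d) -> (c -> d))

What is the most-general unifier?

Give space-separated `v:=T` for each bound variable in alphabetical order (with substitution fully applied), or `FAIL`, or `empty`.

step 1: unify a ~ d  [subst: {-} | 2 pending]
  bind a := d
step 2: unify d ~ b  [subst: {a:=d} | 1 pending]
  bind d := b
step 3: unify (List b -> b) ~ ((b -> b) -> (c -> b))  [subst: {a:=d, d:=b} | 0 pending]
  -> decompose arrow: push List b~(b -> b), b~(c -> b)
step 4: unify List b ~ (b -> b)  [subst: {a:=d, d:=b} | 1 pending]
  clash: List b vs (b -> b)

Answer: FAIL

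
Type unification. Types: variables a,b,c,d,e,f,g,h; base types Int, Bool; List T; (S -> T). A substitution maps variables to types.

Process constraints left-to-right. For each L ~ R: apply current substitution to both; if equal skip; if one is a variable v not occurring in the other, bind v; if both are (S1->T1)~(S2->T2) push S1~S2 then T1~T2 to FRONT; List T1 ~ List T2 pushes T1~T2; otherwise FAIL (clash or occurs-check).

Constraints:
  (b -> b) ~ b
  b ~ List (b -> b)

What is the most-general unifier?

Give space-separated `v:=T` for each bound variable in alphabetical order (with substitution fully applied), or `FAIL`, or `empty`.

step 1: unify (b -> b) ~ b  [subst: {-} | 1 pending]
  occurs-check fail

Answer: FAIL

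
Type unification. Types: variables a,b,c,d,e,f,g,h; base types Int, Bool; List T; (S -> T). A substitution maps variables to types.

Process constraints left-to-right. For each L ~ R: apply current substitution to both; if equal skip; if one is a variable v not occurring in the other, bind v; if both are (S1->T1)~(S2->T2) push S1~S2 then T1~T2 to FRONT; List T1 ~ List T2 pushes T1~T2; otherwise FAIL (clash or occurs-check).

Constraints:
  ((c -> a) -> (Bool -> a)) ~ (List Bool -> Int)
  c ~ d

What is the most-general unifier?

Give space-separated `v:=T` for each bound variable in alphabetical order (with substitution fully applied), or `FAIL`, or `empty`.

Answer: FAIL

Derivation:
step 1: unify ((c -> a) -> (Bool -> a)) ~ (List Bool -> Int)  [subst: {-} | 1 pending]
  -> decompose arrow: push (c -> a)~List Bool, (Bool -> a)~Int
step 2: unify (c -> a) ~ List Bool  [subst: {-} | 2 pending]
  clash: (c -> a) vs List Bool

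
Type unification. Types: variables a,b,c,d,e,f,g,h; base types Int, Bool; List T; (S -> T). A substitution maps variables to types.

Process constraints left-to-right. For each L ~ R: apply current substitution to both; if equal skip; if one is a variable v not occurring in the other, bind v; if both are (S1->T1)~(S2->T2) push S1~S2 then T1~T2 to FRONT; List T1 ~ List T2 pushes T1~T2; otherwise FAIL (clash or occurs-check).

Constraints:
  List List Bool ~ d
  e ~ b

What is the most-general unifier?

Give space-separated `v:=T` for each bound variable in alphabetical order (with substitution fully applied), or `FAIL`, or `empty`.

step 1: unify List List Bool ~ d  [subst: {-} | 1 pending]
  bind d := List List Bool
step 2: unify e ~ b  [subst: {d:=List List Bool} | 0 pending]
  bind e := b

Answer: d:=List List Bool e:=b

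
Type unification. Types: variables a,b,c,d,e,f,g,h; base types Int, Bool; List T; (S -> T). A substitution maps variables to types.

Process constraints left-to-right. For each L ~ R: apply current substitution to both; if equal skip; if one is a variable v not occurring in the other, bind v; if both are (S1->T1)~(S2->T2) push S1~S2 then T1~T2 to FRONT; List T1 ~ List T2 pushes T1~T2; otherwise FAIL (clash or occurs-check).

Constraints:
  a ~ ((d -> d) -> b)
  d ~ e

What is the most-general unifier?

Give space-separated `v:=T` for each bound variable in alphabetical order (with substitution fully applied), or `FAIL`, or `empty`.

Answer: a:=((e -> e) -> b) d:=e

Derivation:
step 1: unify a ~ ((d -> d) -> b)  [subst: {-} | 1 pending]
  bind a := ((d -> d) -> b)
step 2: unify d ~ e  [subst: {a:=((d -> d) -> b)} | 0 pending]
  bind d := e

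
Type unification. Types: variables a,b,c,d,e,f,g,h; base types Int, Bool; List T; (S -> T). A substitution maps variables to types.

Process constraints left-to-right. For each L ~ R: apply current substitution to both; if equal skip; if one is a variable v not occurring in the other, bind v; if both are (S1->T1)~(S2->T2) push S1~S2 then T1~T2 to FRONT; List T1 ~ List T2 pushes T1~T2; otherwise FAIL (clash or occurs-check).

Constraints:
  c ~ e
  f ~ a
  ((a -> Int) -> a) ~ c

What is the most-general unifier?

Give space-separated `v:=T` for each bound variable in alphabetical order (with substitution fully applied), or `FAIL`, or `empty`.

Answer: c:=((a -> Int) -> a) e:=((a -> Int) -> a) f:=a

Derivation:
step 1: unify c ~ e  [subst: {-} | 2 pending]
  bind c := e
step 2: unify f ~ a  [subst: {c:=e} | 1 pending]
  bind f := a
step 3: unify ((a -> Int) -> a) ~ e  [subst: {c:=e, f:=a} | 0 pending]
  bind e := ((a -> Int) -> a)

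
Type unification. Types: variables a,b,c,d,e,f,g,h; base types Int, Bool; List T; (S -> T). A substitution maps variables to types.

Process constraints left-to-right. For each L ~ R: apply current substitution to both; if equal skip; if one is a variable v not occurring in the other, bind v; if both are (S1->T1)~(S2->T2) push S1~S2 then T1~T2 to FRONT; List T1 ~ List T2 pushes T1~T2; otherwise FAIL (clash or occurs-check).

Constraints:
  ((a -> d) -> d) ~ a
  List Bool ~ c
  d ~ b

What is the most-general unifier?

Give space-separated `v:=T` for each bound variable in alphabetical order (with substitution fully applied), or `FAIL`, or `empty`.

step 1: unify ((a -> d) -> d) ~ a  [subst: {-} | 2 pending]
  occurs-check fail

Answer: FAIL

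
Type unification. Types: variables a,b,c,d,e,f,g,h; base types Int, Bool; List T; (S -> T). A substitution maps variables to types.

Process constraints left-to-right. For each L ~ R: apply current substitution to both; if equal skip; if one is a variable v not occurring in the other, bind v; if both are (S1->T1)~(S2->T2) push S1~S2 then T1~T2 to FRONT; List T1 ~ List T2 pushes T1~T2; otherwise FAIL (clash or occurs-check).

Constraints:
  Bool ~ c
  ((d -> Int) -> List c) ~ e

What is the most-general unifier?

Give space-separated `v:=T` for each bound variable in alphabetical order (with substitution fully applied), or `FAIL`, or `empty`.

Answer: c:=Bool e:=((d -> Int) -> List Bool)

Derivation:
step 1: unify Bool ~ c  [subst: {-} | 1 pending]
  bind c := Bool
step 2: unify ((d -> Int) -> List Bool) ~ e  [subst: {c:=Bool} | 0 pending]
  bind e := ((d -> Int) -> List Bool)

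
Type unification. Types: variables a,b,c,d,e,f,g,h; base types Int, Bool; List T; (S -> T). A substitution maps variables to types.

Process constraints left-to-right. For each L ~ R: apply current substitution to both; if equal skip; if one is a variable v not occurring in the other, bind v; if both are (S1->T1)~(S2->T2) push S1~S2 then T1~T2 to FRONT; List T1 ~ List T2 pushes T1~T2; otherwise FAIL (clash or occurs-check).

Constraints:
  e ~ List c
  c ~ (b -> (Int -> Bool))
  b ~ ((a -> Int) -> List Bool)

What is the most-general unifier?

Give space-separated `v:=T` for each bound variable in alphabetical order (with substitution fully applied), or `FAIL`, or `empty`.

step 1: unify e ~ List c  [subst: {-} | 2 pending]
  bind e := List c
step 2: unify c ~ (b -> (Int -> Bool))  [subst: {e:=List c} | 1 pending]
  bind c := (b -> (Int -> Bool))
step 3: unify b ~ ((a -> Int) -> List Bool)  [subst: {e:=List c, c:=(b -> (Int -> Bool))} | 0 pending]
  bind b := ((a -> Int) -> List Bool)

Answer: b:=((a -> Int) -> List Bool) c:=(((a -> Int) -> List Bool) -> (Int -> Bool)) e:=List (((a -> Int) -> List Bool) -> (Int -> Bool))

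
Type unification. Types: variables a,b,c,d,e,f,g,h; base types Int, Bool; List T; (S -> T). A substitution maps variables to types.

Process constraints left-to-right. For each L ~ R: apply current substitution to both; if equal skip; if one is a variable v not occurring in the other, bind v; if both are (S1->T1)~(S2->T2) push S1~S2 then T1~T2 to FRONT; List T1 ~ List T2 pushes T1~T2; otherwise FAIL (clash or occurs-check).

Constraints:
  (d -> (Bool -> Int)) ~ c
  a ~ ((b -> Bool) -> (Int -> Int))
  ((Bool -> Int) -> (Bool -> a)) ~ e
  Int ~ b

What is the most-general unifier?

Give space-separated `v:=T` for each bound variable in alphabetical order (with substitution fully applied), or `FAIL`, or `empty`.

step 1: unify (d -> (Bool -> Int)) ~ c  [subst: {-} | 3 pending]
  bind c := (d -> (Bool -> Int))
step 2: unify a ~ ((b -> Bool) -> (Int -> Int))  [subst: {c:=(d -> (Bool -> Int))} | 2 pending]
  bind a := ((b -> Bool) -> (Int -> Int))
step 3: unify ((Bool -> Int) -> (Bool -> ((b -> Bool) -> (Int -> Int)))) ~ e  [subst: {c:=(d -> (Bool -> Int)), a:=((b -> Bool) -> (Int -> Int))} | 1 pending]
  bind e := ((Bool -> Int) -> (Bool -> ((b -> Bool) -> (Int -> Int))))
step 4: unify Int ~ b  [subst: {c:=(d -> (Bool -> Int)), a:=((b -> Bool) -> (Int -> Int)), e:=((Bool -> Int) -> (Bool -> ((b -> Bool) -> (Int -> Int))))} | 0 pending]
  bind b := Int

Answer: a:=((Int -> Bool) -> (Int -> Int)) b:=Int c:=(d -> (Bool -> Int)) e:=((Bool -> Int) -> (Bool -> ((Int -> Bool) -> (Int -> Int))))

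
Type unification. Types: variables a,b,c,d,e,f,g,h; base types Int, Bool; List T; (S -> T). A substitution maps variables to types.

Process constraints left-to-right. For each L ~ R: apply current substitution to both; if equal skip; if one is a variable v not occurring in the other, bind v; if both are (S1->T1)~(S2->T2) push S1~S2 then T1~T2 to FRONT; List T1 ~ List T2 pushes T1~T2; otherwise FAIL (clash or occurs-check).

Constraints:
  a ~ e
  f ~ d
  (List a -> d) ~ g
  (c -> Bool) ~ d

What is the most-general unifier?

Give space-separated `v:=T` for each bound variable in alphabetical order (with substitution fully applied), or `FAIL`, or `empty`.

step 1: unify a ~ e  [subst: {-} | 3 pending]
  bind a := e
step 2: unify f ~ d  [subst: {a:=e} | 2 pending]
  bind f := d
step 3: unify (List e -> d) ~ g  [subst: {a:=e, f:=d} | 1 pending]
  bind g := (List e -> d)
step 4: unify (c -> Bool) ~ d  [subst: {a:=e, f:=d, g:=(List e -> d)} | 0 pending]
  bind d := (c -> Bool)

Answer: a:=e d:=(c -> Bool) f:=(c -> Bool) g:=(List e -> (c -> Bool))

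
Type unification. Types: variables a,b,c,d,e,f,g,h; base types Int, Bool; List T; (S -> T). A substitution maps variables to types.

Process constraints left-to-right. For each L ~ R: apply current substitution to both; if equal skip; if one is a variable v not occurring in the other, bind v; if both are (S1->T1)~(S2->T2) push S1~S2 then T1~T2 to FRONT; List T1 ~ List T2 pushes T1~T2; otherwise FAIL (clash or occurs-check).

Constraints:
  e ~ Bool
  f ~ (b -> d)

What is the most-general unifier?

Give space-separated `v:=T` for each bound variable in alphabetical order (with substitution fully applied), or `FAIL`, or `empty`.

Answer: e:=Bool f:=(b -> d)

Derivation:
step 1: unify e ~ Bool  [subst: {-} | 1 pending]
  bind e := Bool
step 2: unify f ~ (b -> d)  [subst: {e:=Bool} | 0 pending]
  bind f := (b -> d)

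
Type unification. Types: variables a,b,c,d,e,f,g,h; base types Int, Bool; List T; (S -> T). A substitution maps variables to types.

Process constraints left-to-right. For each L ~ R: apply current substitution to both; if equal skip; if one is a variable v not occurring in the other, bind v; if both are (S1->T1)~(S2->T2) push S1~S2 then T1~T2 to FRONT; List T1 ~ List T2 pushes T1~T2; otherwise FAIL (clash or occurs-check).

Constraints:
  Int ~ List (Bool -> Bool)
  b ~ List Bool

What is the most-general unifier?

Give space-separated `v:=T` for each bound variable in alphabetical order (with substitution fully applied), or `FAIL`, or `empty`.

step 1: unify Int ~ List (Bool -> Bool)  [subst: {-} | 1 pending]
  clash: Int vs List (Bool -> Bool)

Answer: FAIL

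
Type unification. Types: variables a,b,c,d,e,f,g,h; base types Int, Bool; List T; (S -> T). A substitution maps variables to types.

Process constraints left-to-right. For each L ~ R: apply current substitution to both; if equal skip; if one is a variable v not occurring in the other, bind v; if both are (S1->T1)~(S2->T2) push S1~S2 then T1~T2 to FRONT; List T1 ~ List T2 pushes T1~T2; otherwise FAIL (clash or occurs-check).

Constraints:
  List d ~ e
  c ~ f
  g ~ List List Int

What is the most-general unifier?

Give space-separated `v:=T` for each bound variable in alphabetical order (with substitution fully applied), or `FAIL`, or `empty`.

step 1: unify List d ~ e  [subst: {-} | 2 pending]
  bind e := List d
step 2: unify c ~ f  [subst: {e:=List d} | 1 pending]
  bind c := f
step 3: unify g ~ List List Int  [subst: {e:=List d, c:=f} | 0 pending]
  bind g := List List Int

Answer: c:=f e:=List d g:=List List Int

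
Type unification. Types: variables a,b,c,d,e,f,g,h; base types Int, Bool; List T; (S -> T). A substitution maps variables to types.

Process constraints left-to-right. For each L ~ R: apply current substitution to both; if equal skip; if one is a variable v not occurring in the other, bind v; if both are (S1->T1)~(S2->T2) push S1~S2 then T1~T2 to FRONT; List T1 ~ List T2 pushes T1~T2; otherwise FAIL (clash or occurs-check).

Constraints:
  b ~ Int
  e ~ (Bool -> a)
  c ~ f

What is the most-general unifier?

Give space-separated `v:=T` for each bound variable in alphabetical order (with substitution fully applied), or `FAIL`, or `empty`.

step 1: unify b ~ Int  [subst: {-} | 2 pending]
  bind b := Int
step 2: unify e ~ (Bool -> a)  [subst: {b:=Int} | 1 pending]
  bind e := (Bool -> a)
step 3: unify c ~ f  [subst: {b:=Int, e:=(Bool -> a)} | 0 pending]
  bind c := f

Answer: b:=Int c:=f e:=(Bool -> a)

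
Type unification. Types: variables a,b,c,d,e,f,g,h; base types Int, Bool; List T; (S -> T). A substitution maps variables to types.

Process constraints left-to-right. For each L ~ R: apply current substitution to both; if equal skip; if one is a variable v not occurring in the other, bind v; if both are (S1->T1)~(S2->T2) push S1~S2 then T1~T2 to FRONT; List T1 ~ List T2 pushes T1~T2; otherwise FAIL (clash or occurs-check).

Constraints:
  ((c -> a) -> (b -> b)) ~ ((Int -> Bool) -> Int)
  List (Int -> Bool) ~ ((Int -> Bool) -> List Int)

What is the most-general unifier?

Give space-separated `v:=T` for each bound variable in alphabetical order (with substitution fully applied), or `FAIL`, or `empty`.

Answer: FAIL

Derivation:
step 1: unify ((c -> a) -> (b -> b)) ~ ((Int -> Bool) -> Int)  [subst: {-} | 1 pending]
  -> decompose arrow: push (c -> a)~(Int -> Bool), (b -> b)~Int
step 2: unify (c -> a) ~ (Int -> Bool)  [subst: {-} | 2 pending]
  -> decompose arrow: push c~Int, a~Bool
step 3: unify c ~ Int  [subst: {-} | 3 pending]
  bind c := Int
step 4: unify a ~ Bool  [subst: {c:=Int} | 2 pending]
  bind a := Bool
step 5: unify (b -> b) ~ Int  [subst: {c:=Int, a:=Bool} | 1 pending]
  clash: (b -> b) vs Int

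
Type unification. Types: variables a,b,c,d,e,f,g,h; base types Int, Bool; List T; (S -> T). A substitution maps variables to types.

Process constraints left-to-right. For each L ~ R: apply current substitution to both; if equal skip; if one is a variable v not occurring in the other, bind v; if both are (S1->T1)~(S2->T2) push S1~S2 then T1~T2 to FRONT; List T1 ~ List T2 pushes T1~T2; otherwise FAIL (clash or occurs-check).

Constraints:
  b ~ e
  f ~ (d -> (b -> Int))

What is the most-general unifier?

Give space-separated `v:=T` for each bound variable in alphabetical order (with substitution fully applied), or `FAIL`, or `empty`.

step 1: unify b ~ e  [subst: {-} | 1 pending]
  bind b := e
step 2: unify f ~ (d -> (e -> Int))  [subst: {b:=e} | 0 pending]
  bind f := (d -> (e -> Int))

Answer: b:=e f:=(d -> (e -> Int))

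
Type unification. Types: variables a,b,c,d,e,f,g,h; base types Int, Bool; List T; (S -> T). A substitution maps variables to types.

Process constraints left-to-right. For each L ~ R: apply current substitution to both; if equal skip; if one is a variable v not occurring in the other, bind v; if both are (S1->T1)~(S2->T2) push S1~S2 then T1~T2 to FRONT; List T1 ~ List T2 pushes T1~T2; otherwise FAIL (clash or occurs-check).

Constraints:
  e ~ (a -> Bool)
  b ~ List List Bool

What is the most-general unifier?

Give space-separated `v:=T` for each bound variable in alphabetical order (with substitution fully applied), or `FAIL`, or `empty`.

step 1: unify e ~ (a -> Bool)  [subst: {-} | 1 pending]
  bind e := (a -> Bool)
step 2: unify b ~ List List Bool  [subst: {e:=(a -> Bool)} | 0 pending]
  bind b := List List Bool

Answer: b:=List List Bool e:=(a -> Bool)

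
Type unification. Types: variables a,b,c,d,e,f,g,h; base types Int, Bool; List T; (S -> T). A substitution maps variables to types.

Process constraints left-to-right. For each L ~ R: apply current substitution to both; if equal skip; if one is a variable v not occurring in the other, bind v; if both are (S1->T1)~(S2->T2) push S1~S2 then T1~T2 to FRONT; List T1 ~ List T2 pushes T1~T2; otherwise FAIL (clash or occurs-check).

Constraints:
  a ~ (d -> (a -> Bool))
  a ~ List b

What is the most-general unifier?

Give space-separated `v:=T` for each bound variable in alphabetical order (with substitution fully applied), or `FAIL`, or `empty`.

Answer: FAIL

Derivation:
step 1: unify a ~ (d -> (a -> Bool))  [subst: {-} | 1 pending]
  occurs-check fail: a in (d -> (a -> Bool))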